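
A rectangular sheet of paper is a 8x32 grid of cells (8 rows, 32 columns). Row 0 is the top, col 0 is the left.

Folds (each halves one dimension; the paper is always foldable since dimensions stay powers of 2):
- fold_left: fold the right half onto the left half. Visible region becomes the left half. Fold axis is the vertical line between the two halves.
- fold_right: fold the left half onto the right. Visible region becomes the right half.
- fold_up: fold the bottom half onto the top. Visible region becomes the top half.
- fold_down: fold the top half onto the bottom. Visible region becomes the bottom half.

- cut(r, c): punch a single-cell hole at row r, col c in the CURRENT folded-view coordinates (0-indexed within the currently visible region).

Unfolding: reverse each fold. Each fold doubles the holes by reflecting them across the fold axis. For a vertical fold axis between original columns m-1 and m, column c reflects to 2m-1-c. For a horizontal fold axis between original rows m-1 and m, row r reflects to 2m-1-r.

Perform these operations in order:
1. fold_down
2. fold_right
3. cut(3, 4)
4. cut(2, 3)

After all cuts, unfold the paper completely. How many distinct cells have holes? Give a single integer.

Answer: 8

Derivation:
Op 1 fold_down: fold axis h@4; visible region now rows[4,8) x cols[0,32) = 4x32
Op 2 fold_right: fold axis v@16; visible region now rows[4,8) x cols[16,32) = 4x16
Op 3 cut(3, 4): punch at orig (7,20); cuts so far [(7, 20)]; region rows[4,8) x cols[16,32) = 4x16
Op 4 cut(2, 3): punch at orig (6,19); cuts so far [(6, 19), (7, 20)]; region rows[4,8) x cols[16,32) = 4x16
Unfold 1 (reflect across v@16): 4 holes -> [(6, 12), (6, 19), (7, 11), (7, 20)]
Unfold 2 (reflect across h@4): 8 holes -> [(0, 11), (0, 20), (1, 12), (1, 19), (6, 12), (6, 19), (7, 11), (7, 20)]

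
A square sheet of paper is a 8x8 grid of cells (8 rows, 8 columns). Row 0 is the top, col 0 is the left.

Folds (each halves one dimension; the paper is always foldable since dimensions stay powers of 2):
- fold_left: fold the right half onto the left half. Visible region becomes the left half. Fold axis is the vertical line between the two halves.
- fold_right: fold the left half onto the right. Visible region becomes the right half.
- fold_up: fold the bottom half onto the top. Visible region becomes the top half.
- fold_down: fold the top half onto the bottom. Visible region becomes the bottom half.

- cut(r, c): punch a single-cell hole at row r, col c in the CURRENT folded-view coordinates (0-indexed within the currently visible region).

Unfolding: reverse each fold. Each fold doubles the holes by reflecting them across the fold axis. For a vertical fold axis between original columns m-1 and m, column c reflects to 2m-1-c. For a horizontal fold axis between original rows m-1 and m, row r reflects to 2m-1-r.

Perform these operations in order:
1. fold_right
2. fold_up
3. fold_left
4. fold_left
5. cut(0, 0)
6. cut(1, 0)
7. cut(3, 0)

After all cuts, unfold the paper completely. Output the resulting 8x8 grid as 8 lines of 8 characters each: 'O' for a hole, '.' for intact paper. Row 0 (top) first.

Op 1 fold_right: fold axis v@4; visible region now rows[0,8) x cols[4,8) = 8x4
Op 2 fold_up: fold axis h@4; visible region now rows[0,4) x cols[4,8) = 4x4
Op 3 fold_left: fold axis v@6; visible region now rows[0,4) x cols[4,6) = 4x2
Op 4 fold_left: fold axis v@5; visible region now rows[0,4) x cols[4,5) = 4x1
Op 5 cut(0, 0): punch at orig (0,4); cuts so far [(0, 4)]; region rows[0,4) x cols[4,5) = 4x1
Op 6 cut(1, 0): punch at orig (1,4); cuts so far [(0, 4), (1, 4)]; region rows[0,4) x cols[4,5) = 4x1
Op 7 cut(3, 0): punch at orig (3,4); cuts so far [(0, 4), (1, 4), (3, 4)]; region rows[0,4) x cols[4,5) = 4x1
Unfold 1 (reflect across v@5): 6 holes -> [(0, 4), (0, 5), (1, 4), (1, 5), (3, 4), (3, 5)]
Unfold 2 (reflect across v@6): 12 holes -> [(0, 4), (0, 5), (0, 6), (0, 7), (1, 4), (1, 5), (1, 6), (1, 7), (3, 4), (3, 5), (3, 6), (3, 7)]
Unfold 3 (reflect across h@4): 24 holes -> [(0, 4), (0, 5), (0, 6), (0, 7), (1, 4), (1, 5), (1, 6), (1, 7), (3, 4), (3, 5), (3, 6), (3, 7), (4, 4), (4, 5), (4, 6), (4, 7), (6, 4), (6, 5), (6, 6), (6, 7), (7, 4), (7, 5), (7, 6), (7, 7)]
Unfold 4 (reflect across v@4): 48 holes -> [(0, 0), (0, 1), (0, 2), (0, 3), (0, 4), (0, 5), (0, 6), (0, 7), (1, 0), (1, 1), (1, 2), (1, 3), (1, 4), (1, 5), (1, 6), (1, 7), (3, 0), (3, 1), (3, 2), (3, 3), (3, 4), (3, 5), (3, 6), (3, 7), (4, 0), (4, 1), (4, 2), (4, 3), (4, 4), (4, 5), (4, 6), (4, 7), (6, 0), (6, 1), (6, 2), (6, 3), (6, 4), (6, 5), (6, 6), (6, 7), (7, 0), (7, 1), (7, 2), (7, 3), (7, 4), (7, 5), (7, 6), (7, 7)]

Answer: OOOOOOOO
OOOOOOOO
........
OOOOOOOO
OOOOOOOO
........
OOOOOOOO
OOOOOOOO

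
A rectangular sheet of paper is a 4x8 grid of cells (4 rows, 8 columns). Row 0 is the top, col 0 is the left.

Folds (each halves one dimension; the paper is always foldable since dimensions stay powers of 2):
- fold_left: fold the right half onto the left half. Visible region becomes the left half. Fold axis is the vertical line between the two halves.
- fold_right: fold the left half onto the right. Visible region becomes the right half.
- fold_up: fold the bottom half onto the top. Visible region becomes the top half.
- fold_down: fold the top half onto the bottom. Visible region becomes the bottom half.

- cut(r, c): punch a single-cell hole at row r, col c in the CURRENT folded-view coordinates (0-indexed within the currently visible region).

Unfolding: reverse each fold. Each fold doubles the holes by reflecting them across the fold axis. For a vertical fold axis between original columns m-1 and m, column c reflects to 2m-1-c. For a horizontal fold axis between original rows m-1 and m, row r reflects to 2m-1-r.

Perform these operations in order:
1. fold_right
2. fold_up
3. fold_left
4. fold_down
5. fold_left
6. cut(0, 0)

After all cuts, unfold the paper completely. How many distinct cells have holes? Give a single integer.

Op 1 fold_right: fold axis v@4; visible region now rows[0,4) x cols[4,8) = 4x4
Op 2 fold_up: fold axis h@2; visible region now rows[0,2) x cols[4,8) = 2x4
Op 3 fold_left: fold axis v@6; visible region now rows[0,2) x cols[4,6) = 2x2
Op 4 fold_down: fold axis h@1; visible region now rows[1,2) x cols[4,6) = 1x2
Op 5 fold_left: fold axis v@5; visible region now rows[1,2) x cols[4,5) = 1x1
Op 6 cut(0, 0): punch at orig (1,4); cuts so far [(1, 4)]; region rows[1,2) x cols[4,5) = 1x1
Unfold 1 (reflect across v@5): 2 holes -> [(1, 4), (1, 5)]
Unfold 2 (reflect across h@1): 4 holes -> [(0, 4), (0, 5), (1, 4), (1, 5)]
Unfold 3 (reflect across v@6): 8 holes -> [(0, 4), (0, 5), (0, 6), (0, 7), (1, 4), (1, 5), (1, 6), (1, 7)]
Unfold 4 (reflect across h@2): 16 holes -> [(0, 4), (0, 5), (0, 6), (0, 7), (1, 4), (1, 5), (1, 6), (1, 7), (2, 4), (2, 5), (2, 6), (2, 7), (3, 4), (3, 5), (3, 6), (3, 7)]
Unfold 5 (reflect across v@4): 32 holes -> [(0, 0), (0, 1), (0, 2), (0, 3), (0, 4), (0, 5), (0, 6), (0, 7), (1, 0), (1, 1), (1, 2), (1, 3), (1, 4), (1, 5), (1, 6), (1, 7), (2, 0), (2, 1), (2, 2), (2, 3), (2, 4), (2, 5), (2, 6), (2, 7), (3, 0), (3, 1), (3, 2), (3, 3), (3, 4), (3, 5), (3, 6), (3, 7)]

Answer: 32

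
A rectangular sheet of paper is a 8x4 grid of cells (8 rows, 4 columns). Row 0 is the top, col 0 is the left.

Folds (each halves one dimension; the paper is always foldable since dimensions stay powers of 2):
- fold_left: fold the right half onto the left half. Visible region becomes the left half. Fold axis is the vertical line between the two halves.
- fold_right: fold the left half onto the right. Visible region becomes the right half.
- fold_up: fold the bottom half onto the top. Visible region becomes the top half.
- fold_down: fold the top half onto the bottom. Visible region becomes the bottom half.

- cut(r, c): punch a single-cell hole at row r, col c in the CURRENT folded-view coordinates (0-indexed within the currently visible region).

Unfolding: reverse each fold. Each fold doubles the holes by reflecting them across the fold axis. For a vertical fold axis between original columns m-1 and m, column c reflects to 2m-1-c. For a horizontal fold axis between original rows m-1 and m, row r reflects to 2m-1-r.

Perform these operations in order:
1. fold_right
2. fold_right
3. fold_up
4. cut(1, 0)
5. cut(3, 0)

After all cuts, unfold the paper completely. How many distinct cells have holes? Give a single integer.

Answer: 16

Derivation:
Op 1 fold_right: fold axis v@2; visible region now rows[0,8) x cols[2,4) = 8x2
Op 2 fold_right: fold axis v@3; visible region now rows[0,8) x cols[3,4) = 8x1
Op 3 fold_up: fold axis h@4; visible region now rows[0,4) x cols[3,4) = 4x1
Op 4 cut(1, 0): punch at orig (1,3); cuts so far [(1, 3)]; region rows[0,4) x cols[3,4) = 4x1
Op 5 cut(3, 0): punch at orig (3,3); cuts so far [(1, 3), (3, 3)]; region rows[0,4) x cols[3,4) = 4x1
Unfold 1 (reflect across h@4): 4 holes -> [(1, 3), (3, 3), (4, 3), (6, 3)]
Unfold 2 (reflect across v@3): 8 holes -> [(1, 2), (1, 3), (3, 2), (3, 3), (4, 2), (4, 3), (6, 2), (6, 3)]
Unfold 3 (reflect across v@2): 16 holes -> [(1, 0), (1, 1), (1, 2), (1, 3), (3, 0), (3, 1), (3, 2), (3, 3), (4, 0), (4, 1), (4, 2), (4, 3), (6, 0), (6, 1), (6, 2), (6, 3)]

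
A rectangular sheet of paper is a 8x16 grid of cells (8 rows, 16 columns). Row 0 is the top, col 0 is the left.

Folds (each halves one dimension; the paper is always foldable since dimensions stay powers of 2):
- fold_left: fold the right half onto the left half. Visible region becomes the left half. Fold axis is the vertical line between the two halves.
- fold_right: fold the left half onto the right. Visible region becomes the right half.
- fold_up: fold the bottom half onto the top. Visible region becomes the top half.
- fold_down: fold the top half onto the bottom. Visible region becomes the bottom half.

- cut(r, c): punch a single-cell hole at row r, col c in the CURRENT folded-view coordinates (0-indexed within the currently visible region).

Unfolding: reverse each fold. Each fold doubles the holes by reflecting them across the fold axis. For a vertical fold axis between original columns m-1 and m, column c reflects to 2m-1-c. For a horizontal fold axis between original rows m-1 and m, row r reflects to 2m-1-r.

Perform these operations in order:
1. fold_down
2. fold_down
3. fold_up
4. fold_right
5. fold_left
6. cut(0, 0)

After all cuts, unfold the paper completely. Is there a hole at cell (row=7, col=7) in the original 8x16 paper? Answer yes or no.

Op 1 fold_down: fold axis h@4; visible region now rows[4,8) x cols[0,16) = 4x16
Op 2 fold_down: fold axis h@6; visible region now rows[6,8) x cols[0,16) = 2x16
Op 3 fold_up: fold axis h@7; visible region now rows[6,7) x cols[0,16) = 1x16
Op 4 fold_right: fold axis v@8; visible region now rows[6,7) x cols[8,16) = 1x8
Op 5 fold_left: fold axis v@12; visible region now rows[6,7) x cols[8,12) = 1x4
Op 6 cut(0, 0): punch at orig (6,8); cuts so far [(6, 8)]; region rows[6,7) x cols[8,12) = 1x4
Unfold 1 (reflect across v@12): 2 holes -> [(6, 8), (6, 15)]
Unfold 2 (reflect across v@8): 4 holes -> [(6, 0), (6, 7), (6, 8), (6, 15)]
Unfold 3 (reflect across h@7): 8 holes -> [(6, 0), (6, 7), (6, 8), (6, 15), (7, 0), (7, 7), (7, 8), (7, 15)]
Unfold 4 (reflect across h@6): 16 holes -> [(4, 0), (4, 7), (4, 8), (4, 15), (5, 0), (5, 7), (5, 8), (5, 15), (6, 0), (6, 7), (6, 8), (6, 15), (7, 0), (7, 7), (7, 8), (7, 15)]
Unfold 5 (reflect across h@4): 32 holes -> [(0, 0), (0, 7), (0, 8), (0, 15), (1, 0), (1, 7), (1, 8), (1, 15), (2, 0), (2, 7), (2, 8), (2, 15), (3, 0), (3, 7), (3, 8), (3, 15), (4, 0), (4, 7), (4, 8), (4, 15), (5, 0), (5, 7), (5, 8), (5, 15), (6, 0), (6, 7), (6, 8), (6, 15), (7, 0), (7, 7), (7, 8), (7, 15)]
Holes: [(0, 0), (0, 7), (0, 8), (0, 15), (1, 0), (1, 7), (1, 8), (1, 15), (2, 0), (2, 7), (2, 8), (2, 15), (3, 0), (3, 7), (3, 8), (3, 15), (4, 0), (4, 7), (4, 8), (4, 15), (5, 0), (5, 7), (5, 8), (5, 15), (6, 0), (6, 7), (6, 8), (6, 15), (7, 0), (7, 7), (7, 8), (7, 15)]

Answer: yes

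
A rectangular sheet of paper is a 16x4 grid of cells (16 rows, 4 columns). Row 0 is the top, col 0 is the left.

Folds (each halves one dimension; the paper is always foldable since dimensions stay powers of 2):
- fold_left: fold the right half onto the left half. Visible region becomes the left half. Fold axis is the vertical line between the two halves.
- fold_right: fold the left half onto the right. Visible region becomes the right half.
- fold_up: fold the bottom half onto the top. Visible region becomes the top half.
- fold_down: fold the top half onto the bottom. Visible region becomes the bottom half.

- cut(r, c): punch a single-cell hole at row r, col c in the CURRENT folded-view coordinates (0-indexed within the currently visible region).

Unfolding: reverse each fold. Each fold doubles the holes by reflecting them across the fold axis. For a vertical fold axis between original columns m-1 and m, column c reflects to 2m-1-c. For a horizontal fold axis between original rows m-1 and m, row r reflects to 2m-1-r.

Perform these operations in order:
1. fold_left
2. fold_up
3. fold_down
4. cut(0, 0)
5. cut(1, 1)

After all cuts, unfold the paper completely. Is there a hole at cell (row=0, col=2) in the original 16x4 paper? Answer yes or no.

Answer: no

Derivation:
Op 1 fold_left: fold axis v@2; visible region now rows[0,16) x cols[0,2) = 16x2
Op 2 fold_up: fold axis h@8; visible region now rows[0,8) x cols[0,2) = 8x2
Op 3 fold_down: fold axis h@4; visible region now rows[4,8) x cols[0,2) = 4x2
Op 4 cut(0, 0): punch at orig (4,0); cuts so far [(4, 0)]; region rows[4,8) x cols[0,2) = 4x2
Op 5 cut(1, 1): punch at orig (5,1); cuts so far [(4, 0), (5, 1)]; region rows[4,8) x cols[0,2) = 4x2
Unfold 1 (reflect across h@4): 4 holes -> [(2, 1), (3, 0), (4, 0), (5, 1)]
Unfold 2 (reflect across h@8): 8 holes -> [(2, 1), (3, 0), (4, 0), (5, 1), (10, 1), (11, 0), (12, 0), (13, 1)]
Unfold 3 (reflect across v@2): 16 holes -> [(2, 1), (2, 2), (3, 0), (3, 3), (4, 0), (4, 3), (5, 1), (5, 2), (10, 1), (10, 2), (11, 0), (11, 3), (12, 0), (12, 3), (13, 1), (13, 2)]
Holes: [(2, 1), (2, 2), (3, 0), (3, 3), (4, 0), (4, 3), (5, 1), (5, 2), (10, 1), (10, 2), (11, 0), (11, 3), (12, 0), (12, 3), (13, 1), (13, 2)]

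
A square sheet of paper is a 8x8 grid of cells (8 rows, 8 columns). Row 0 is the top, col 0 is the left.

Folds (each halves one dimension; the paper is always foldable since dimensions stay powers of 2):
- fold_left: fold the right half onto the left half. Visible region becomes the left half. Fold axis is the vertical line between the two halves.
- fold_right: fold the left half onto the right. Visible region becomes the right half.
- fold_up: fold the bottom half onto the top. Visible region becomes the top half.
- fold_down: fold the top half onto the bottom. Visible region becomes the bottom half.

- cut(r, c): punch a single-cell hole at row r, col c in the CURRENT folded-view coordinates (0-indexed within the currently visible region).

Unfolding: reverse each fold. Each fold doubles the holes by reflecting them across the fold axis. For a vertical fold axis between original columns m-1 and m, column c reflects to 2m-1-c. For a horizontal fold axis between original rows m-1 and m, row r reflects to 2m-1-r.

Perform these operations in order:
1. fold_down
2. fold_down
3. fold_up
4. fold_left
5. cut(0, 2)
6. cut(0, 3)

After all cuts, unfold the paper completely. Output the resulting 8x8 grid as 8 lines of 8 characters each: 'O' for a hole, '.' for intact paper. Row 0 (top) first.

Op 1 fold_down: fold axis h@4; visible region now rows[4,8) x cols[0,8) = 4x8
Op 2 fold_down: fold axis h@6; visible region now rows[6,8) x cols[0,8) = 2x8
Op 3 fold_up: fold axis h@7; visible region now rows[6,7) x cols[0,8) = 1x8
Op 4 fold_left: fold axis v@4; visible region now rows[6,7) x cols[0,4) = 1x4
Op 5 cut(0, 2): punch at orig (6,2); cuts so far [(6, 2)]; region rows[6,7) x cols[0,4) = 1x4
Op 6 cut(0, 3): punch at orig (6,3); cuts so far [(6, 2), (6, 3)]; region rows[6,7) x cols[0,4) = 1x4
Unfold 1 (reflect across v@4): 4 holes -> [(6, 2), (6, 3), (6, 4), (6, 5)]
Unfold 2 (reflect across h@7): 8 holes -> [(6, 2), (6, 3), (6, 4), (6, 5), (7, 2), (7, 3), (7, 4), (7, 5)]
Unfold 3 (reflect across h@6): 16 holes -> [(4, 2), (4, 3), (4, 4), (4, 5), (5, 2), (5, 3), (5, 4), (5, 5), (6, 2), (6, 3), (6, 4), (6, 5), (7, 2), (7, 3), (7, 4), (7, 5)]
Unfold 4 (reflect across h@4): 32 holes -> [(0, 2), (0, 3), (0, 4), (0, 5), (1, 2), (1, 3), (1, 4), (1, 5), (2, 2), (2, 3), (2, 4), (2, 5), (3, 2), (3, 3), (3, 4), (3, 5), (4, 2), (4, 3), (4, 4), (4, 5), (5, 2), (5, 3), (5, 4), (5, 5), (6, 2), (6, 3), (6, 4), (6, 5), (7, 2), (7, 3), (7, 4), (7, 5)]

Answer: ..OOOO..
..OOOO..
..OOOO..
..OOOO..
..OOOO..
..OOOO..
..OOOO..
..OOOO..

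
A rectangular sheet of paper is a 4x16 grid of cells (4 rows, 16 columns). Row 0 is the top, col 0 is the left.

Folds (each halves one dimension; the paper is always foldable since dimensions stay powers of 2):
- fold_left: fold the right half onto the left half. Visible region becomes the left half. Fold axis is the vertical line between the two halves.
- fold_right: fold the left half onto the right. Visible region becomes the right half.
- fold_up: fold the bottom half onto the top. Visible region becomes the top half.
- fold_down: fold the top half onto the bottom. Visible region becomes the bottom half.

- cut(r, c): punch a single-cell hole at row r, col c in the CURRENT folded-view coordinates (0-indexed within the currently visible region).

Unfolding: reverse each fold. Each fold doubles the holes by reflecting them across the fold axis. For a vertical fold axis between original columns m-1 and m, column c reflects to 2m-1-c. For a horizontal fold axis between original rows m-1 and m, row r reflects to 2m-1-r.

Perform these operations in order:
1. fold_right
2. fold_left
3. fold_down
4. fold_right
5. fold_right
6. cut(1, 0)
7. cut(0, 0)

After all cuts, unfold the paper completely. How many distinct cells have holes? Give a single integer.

Op 1 fold_right: fold axis v@8; visible region now rows[0,4) x cols[8,16) = 4x8
Op 2 fold_left: fold axis v@12; visible region now rows[0,4) x cols[8,12) = 4x4
Op 3 fold_down: fold axis h@2; visible region now rows[2,4) x cols[8,12) = 2x4
Op 4 fold_right: fold axis v@10; visible region now rows[2,4) x cols[10,12) = 2x2
Op 5 fold_right: fold axis v@11; visible region now rows[2,4) x cols[11,12) = 2x1
Op 6 cut(1, 0): punch at orig (3,11); cuts so far [(3, 11)]; region rows[2,4) x cols[11,12) = 2x1
Op 7 cut(0, 0): punch at orig (2,11); cuts so far [(2, 11), (3, 11)]; region rows[2,4) x cols[11,12) = 2x1
Unfold 1 (reflect across v@11): 4 holes -> [(2, 10), (2, 11), (3, 10), (3, 11)]
Unfold 2 (reflect across v@10): 8 holes -> [(2, 8), (2, 9), (2, 10), (2, 11), (3, 8), (3, 9), (3, 10), (3, 11)]
Unfold 3 (reflect across h@2): 16 holes -> [(0, 8), (0, 9), (0, 10), (0, 11), (1, 8), (1, 9), (1, 10), (1, 11), (2, 8), (2, 9), (2, 10), (2, 11), (3, 8), (3, 9), (3, 10), (3, 11)]
Unfold 4 (reflect across v@12): 32 holes -> [(0, 8), (0, 9), (0, 10), (0, 11), (0, 12), (0, 13), (0, 14), (0, 15), (1, 8), (1, 9), (1, 10), (1, 11), (1, 12), (1, 13), (1, 14), (1, 15), (2, 8), (2, 9), (2, 10), (2, 11), (2, 12), (2, 13), (2, 14), (2, 15), (3, 8), (3, 9), (3, 10), (3, 11), (3, 12), (3, 13), (3, 14), (3, 15)]
Unfold 5 (reflect across v@8): 64 holes -> [(0, 0), (0, 1), (0, 2), (0, 3), (0, 4), (0, 5), (0, 6), (0, 7), (0, 8), (0, 9), (0, 10), (0, 11), (0, 12), (0, 13), (0, 14), (0, 15), (1, 0), (1, 1), (1, 2), (1, 3), (1, 4), (1, 5), (1, 6), (1, 7), (1, 8), (1, 9), (1, 10), (1, 11), (1, 12), (1, 13), (1, 14), (1, 15), (2, 0), (2, 1), (2, 2), (2, 3), (2, 4), (2, 5), (2, 6), (2, 7), (2, 8), (2, 9), (2, 10), (2, 11), (2, 12), (2, 13), (2, 14), (2, 15), (3, 0), (3, 1), (3, 2), (3, 3), (3, 4), (3, 5), (3, 6), (3, 7), (3, 8), (3, 9), (3, 10), (3, 11), (3, 12), (3, 13), (3, 14), (3, 15)]

Answer: 64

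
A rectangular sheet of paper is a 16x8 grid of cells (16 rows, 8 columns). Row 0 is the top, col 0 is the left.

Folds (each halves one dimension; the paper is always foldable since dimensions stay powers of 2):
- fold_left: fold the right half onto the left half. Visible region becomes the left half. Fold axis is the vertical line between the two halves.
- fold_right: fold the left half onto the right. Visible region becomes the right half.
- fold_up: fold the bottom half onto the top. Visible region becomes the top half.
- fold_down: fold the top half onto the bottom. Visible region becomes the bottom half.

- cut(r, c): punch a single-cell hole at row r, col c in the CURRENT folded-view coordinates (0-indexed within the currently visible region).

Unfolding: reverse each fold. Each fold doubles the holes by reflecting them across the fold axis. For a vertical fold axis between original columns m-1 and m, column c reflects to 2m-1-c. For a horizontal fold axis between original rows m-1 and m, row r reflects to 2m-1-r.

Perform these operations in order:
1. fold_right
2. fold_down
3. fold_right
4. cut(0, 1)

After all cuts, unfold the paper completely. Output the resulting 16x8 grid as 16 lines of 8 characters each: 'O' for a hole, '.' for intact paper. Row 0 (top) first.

Op 1 fold_right: fold axis v@4; visible region now rows[0,16) x cols[4,8) = 16x4
Op 2 fold_down: fold axis h@8; visible region now rows[8,16) x cols[4,8) = 8x4
Op 3 fold_right: fold axis v@6; visible region now rows[8,16) x cols[6,8) = 8x2
Op 4 cut(0, 1): punch at orig (8,7); cuts so far [(8, 7)]; region rows[8,16) x cols[6,8) = 8x2
Unfold 1 (reflect across v@6): 2 holes -> [(8, 4), (8, 7)]
Unfold 2 (reflect across h@8): 4 holes -> [(7, 4), (7, 7), (8, 4), (8, 7)]
Unfold 3 (reflect across v@4): 8 holes -> [(7, 0), (7, 3), (7, 4), (7, 7), (8, 0), (8, 3), (8, 4), (8, 7)]

Answer: ........
........
........
........
........
........
........
O..OO..O
O..OO..O
........
........
........
........
........
........
........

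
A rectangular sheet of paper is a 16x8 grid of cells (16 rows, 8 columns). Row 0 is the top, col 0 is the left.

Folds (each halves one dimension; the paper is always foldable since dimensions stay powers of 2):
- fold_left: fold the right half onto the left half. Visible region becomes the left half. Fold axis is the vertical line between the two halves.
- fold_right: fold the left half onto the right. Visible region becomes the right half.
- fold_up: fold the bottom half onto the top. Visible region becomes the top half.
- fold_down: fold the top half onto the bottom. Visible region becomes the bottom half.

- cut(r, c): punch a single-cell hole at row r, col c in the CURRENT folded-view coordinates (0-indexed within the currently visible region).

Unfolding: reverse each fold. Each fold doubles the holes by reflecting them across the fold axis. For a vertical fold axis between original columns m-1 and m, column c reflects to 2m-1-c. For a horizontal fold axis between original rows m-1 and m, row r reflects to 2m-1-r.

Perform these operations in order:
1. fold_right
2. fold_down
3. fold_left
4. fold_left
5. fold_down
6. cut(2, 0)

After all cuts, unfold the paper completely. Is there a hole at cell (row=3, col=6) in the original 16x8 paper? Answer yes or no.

Op 1 fold_right: fold axis v@4; visible region now rows[0,16) x cols[4,8) = 16x4
Op 2 fold_down: fold axis h@8; visible region now rows[8,16) x cols[4,8) = 8x4
Op 3 fold_left: fold axis v@6; visible region now rows[8,16) x cols[4,6) = 8x2
Op 4 fold_left: fold axis v@5; visible region now rows[8,16) x cols[4,5) = 8x1
Op 5 fold_down: fold axis h@12; visible region now rows[12,16) x cols[4,5) = 4x1
Op 6 cut(2, 0): punch at orig (14,4); cuts so far [(14, 4)]; region rows[12,16) x cols[4,5) = 4x1
Unfold 1 (reflect across h@12): 2 holes -> [(9, 4), (14, 4)]
Unfold 2 (reflect across v@5): 4 holes -> [(9, 4), (9, 5), (14, 4), (14, 5)]
Unfold 3 (reflect across v@6): 8 holes -> [(9, 4), (9, 5), (9, 6), (9, 7), (14, 4), (14, 5), (14, 6), (14, 7)]
Unfold 4 (reflect across h@8): 16 holes -> [(1, 4), (1, 5), (1, 6), (1, 7), (6, 4), (6, 5), (6, 6), (6, 7), (9, 4), (9, 5), (9, 6), (9, 7), (14, 4), (14, 5), (14, 6), (14, 7)]
Unfold 5 (reflect across v@4): 32 holes -> [(1, 0), (1, 1), (1, 2), (1, 3), (1, 4), (1, 5), (1, 6), (1, 7), (6, 0), (6, 1), (6, 2), (6, 3), (6, 4), (6, 5), (6, 6), (6, 7), (9, 0), (9, 1), (9, 2), (9, 3), (9, 4), (9, 5), (9, 6), (9, 7), (14, 0), (14, 1), (14, 2), (14, 3), (14, 4), (14, 5), (14, 6), (14, 7)]
Holes: [(1, 0), (1, 1), (1, 2), (1, 3), (1, 4), (1, 5), (1, 6), (1, 7), (6, 0), (6, 1), (6, 2), (6, 3), (6, 4), (6, 5), (6, 6), (6, 7), (9, 0), (9, 1), (9, 2), (9, 3), (9, 4), (9, 5), (9, 6), (9, 7), (14, 0), (14, 1), (14, 2), (14, 3), (14, 4), (14, 5), (14, 6), (14, 7)]

Answer: no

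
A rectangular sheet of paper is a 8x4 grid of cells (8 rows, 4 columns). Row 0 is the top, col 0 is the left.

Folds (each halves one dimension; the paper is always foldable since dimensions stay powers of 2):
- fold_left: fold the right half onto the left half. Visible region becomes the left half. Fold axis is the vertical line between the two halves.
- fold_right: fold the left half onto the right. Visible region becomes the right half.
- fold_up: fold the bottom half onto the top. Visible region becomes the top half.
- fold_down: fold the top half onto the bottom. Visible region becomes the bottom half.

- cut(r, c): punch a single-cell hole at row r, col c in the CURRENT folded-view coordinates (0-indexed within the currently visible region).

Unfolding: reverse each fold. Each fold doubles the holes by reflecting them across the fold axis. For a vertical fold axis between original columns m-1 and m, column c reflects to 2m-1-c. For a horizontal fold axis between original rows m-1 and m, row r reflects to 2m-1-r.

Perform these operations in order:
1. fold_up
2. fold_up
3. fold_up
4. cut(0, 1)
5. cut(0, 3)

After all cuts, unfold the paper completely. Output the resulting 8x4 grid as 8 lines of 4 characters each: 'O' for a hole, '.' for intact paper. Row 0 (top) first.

Op 1 fold_up: fold axis h@4; visible region now rows[0,4) x cols[0,4) = 4x4
Op 2 fold_up: fold axis h@2; visible region now rows[0,2) x cols[0,4) = 2x4
Op 3 fold_up: fold axis h@1; visible region now rows[0,1) x cols[0,4) = 1x4
Op 4 cut(0, 1): punch at orig (0,1); cuts so far [(0, 1)]; region rows[0,1) x cols[0,4) = 1x4
Op 5 cut(0, 3): punch at orig (0,3); cuts so far [(0, 1), (0, 3)]; region rows[0,1) x cols[0,4) = 1x4
Unfold 1 (reflect across h@1): 4 holes -> [(0, 1), (0, 3), (1, 1), (1, 3)]
Unfold 2 (reflect across h@2): 8 holes -> [(0, 1), (0, 3), (1, 1), (1, 3), (2, 1), (2, 3), (3, 1), (3, 3)]
Unfold 3 (reflect across h@4): 16 holes -> [(0, 1), (0, 3), (1, 1), (1, 3), (2, 1), (2, 3), (3, 1), (3, 3), (4, 1), (4, 3), (5, 1), (5, 3), (6, 1), (6, 3), (7, 1), (7, 3)]

Answer: .O.O
.O.O
.O.O
.O.O
.O.O
.O.O
.O.O
.O.O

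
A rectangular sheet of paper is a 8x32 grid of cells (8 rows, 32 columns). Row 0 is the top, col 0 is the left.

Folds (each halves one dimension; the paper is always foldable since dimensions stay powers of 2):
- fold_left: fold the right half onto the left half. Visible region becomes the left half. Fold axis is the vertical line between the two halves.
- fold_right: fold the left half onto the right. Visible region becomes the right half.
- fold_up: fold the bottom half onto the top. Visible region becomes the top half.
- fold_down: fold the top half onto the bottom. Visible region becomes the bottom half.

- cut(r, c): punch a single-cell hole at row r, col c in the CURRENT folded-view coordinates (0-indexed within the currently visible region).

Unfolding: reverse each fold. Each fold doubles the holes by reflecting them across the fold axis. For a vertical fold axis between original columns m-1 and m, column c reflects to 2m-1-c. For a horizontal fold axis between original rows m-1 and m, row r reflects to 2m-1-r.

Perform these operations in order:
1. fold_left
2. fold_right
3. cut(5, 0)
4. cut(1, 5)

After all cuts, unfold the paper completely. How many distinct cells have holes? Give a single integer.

Op 1 fold_left: fold axis v@16; visible region now rows[0,8) x cols[0,16) = 8x16
Op 2 fold_right: fold axis v@8; visible region now rows[0,8) x cols[8,16) = 8x8
Op 3 cut(5, 0): punch at orig (5,8); cuts so far [(5, 8)]; region rows[0,8) x cols[8,16) = 8x8
Op 4 cut(1, 5): punch at orig (1,13); cuts so far [(1, 13), (5, 8)]; region rows[0,8) x cols[8,16) = 8x8
Unfold 1 (reflect across v@8): 4 holes -> [(1, 2), (1, 13), (5, 7), (5, 8)]
Unfold 2 (reflect across v@16): 8 holes -> [(1, 2), (1, 13), (1, 18), (1, 29), (5, 7), (5, 8), (5, 23), (5, 24)]

Answer: 8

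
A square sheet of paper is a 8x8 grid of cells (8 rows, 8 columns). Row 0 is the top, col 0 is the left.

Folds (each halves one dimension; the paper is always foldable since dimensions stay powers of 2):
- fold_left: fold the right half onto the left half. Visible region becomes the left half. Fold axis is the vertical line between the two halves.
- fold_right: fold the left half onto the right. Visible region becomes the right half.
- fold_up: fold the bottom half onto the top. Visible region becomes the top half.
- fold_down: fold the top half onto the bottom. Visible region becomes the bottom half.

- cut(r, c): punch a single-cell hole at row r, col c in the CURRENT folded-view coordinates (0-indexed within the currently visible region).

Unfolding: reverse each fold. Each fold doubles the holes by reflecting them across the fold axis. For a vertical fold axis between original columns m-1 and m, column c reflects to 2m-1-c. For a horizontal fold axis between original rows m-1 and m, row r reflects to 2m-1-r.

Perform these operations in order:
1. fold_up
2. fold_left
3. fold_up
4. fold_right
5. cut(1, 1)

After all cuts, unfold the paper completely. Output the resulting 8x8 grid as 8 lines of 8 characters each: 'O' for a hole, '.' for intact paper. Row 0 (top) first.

Answer: ........
O..OO..O
O..OO..O
........
........
O..OO..O
O..OO..O
........

Derivation:
Op 1 fold_up: fold axis h@4; visible region now rows[0,4) x cols[0,8) = 4x8
Op 2 fold_left: fold axis v@4; visible region now rows[0,4) x cols[0,4) = 4x4
Op 3 fold_up: fold axis h@2; visible region now rows[0,2) x cols[0,4) = 2x4
Op 4 fold_right: fold axis v@2; visible region now rows[0,2) x cols[2,4) = 2x2
Op 5 cut(1, 1): punch at orig (1,3); cuts so far [(1, 3)]; region rows[0,2) x cols[2,4) = 2x2
Unfold 1 (reflect across v@2): 2 holes -> [(1, 0), (1, 3)]
Unfold 2 (reflect across h@2): 4 holes -> [(1, 0), (1, 3), (2, 0), (2, 3)]
Unfold 3 (reflect across v@4): 8 holes -> [(1, 0), (1, 3), (1, 4), (1, 7), (2, 0), (2, 3), (2, 4), (2, 7)]
Unfold 4 (reflect across h@4): 16 holes -> [(1, 0), (1, 3), (1, 4), (1, 7), (2, 0), (2, 3), (2, 4), (2, 7), (5, 0), (5, 3), (5, 4), (5, 7), (6, 0), (6, 3), (6, 4), (6, 7)]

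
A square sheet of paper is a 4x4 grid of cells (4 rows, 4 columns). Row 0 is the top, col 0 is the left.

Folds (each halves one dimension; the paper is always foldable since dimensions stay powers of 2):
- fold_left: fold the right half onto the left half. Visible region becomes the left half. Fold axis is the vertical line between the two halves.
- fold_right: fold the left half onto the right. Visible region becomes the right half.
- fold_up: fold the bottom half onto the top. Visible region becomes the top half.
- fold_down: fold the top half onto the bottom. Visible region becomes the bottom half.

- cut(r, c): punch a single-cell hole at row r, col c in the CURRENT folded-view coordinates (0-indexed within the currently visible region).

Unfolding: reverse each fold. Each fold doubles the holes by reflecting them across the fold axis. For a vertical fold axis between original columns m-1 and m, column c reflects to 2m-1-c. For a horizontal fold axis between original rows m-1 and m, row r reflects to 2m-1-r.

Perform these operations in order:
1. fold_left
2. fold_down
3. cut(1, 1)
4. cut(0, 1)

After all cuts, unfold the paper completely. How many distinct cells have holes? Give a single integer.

Answer: 8

Derivation:
Op 1 fold_left: fold axis v@2; visible region now rows[0,4) x cols[0,2) = 4x2
Op 2 fold_down: fold axis h@2; visible region now rows[2,4) x cols[0,2) = 2x2
Op 3 cut(1, 1): punch at orig (3,1); cuts so far [(3, 1)]; region rows[2,4) x cols[0,2) = 2x2
Op 4 cut(0, 1): punch at orig (2,1); cuts so far [(2, 1), (3, 1)]; region rows[2,4) x cols[0,2) = 2x2
Unfold 1 (reflect across h@2): 4 holes -> [(0, 1), (1, 1), (2, 1), (3, 1)]
Unfold 2 (reflect across v@2): 8 holes -> [(0, 1), (0, 2), (1, 1), (1, 2), (2, 1), (2, 2), (3, 1), (3, 2)]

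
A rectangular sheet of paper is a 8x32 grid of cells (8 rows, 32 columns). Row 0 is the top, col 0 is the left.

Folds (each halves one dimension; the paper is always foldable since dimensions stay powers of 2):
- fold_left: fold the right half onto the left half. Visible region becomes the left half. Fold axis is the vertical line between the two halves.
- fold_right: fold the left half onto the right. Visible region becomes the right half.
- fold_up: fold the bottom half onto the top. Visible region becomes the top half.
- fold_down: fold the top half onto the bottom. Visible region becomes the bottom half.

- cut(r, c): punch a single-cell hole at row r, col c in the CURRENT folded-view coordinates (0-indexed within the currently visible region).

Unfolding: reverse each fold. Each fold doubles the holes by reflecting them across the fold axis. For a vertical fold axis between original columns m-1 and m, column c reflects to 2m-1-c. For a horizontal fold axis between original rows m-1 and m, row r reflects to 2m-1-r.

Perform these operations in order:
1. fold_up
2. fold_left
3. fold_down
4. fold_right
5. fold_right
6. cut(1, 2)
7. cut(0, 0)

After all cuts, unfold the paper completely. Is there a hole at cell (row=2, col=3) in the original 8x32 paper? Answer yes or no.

Op 1 fold_up: fold axis h@4; visible region now rows[0,4) x cols[0,32) = 4x32
Op 2 fold_left: fold axis v@16; visible region now rows[0,4) x cols[0,16) = 4x16
Op 3 fold_down: fold axis h@2; visible region now rows[2,4) x cols[0,16) = 2x16
Op 4 fold_right: fold axis v@8; visible region now rows[2,4) x cols[8,16) = 2x8
Op 5 fold_right: fold axis v@12; visible region now rows[2,4) x cols[12,16) = 2x4
Op 6 cut(1, 2): punch at orig (3,14); cuts so far [(3, 14)]; region rows[2,4) x cols[12,16) = 2x4
Op 7 cut(0, 0): punch at orig (2,12); cuts so far [(2, 12), (3, 14)]; region rows[2,4) x cols[12,16) = 2x4
Unfold 1 (reflect across v@12): 4 holes -> [(2, 11), (2, 12), (3, 9), (3, 14)]
Unfold 2 (reflect across v@8): 8 holes -> [(2, 3), (2, 4), (2, 11), (2, 12), (3, 1), (3, 6), (3, 9), (3, 14)]
Unfold 3 (reflect across h@2): 16 holes -> [(0, 1), (0, 6), (0, 9), (0, 14), (1, 3), (1, 4), (1, 11), (1, 12), (2, 3), (2, 4), (2, 11), (2, 12), (3, 1), (3, 6), (3, 9), (3, 14)]
Unfold 4 (reflect across v@16): 32 holes -> [(0, 1), (0, 6), (0, 9), (0, 14), (0, 17), (0, 22), (0, 25), (0, 30), (1, 3), (1, 4), (1, 11), (1, 12), (1, 19), (1, 20), (1, 27), (1, 28), (2, 3), (2, 4), (2, 11), (2, 12), (2, 19), (2, 20), (2, 27), (2, 28), (3, 1), (3, 6), (3, 9), (3, 14), (3, 17), (3, 22), (3, 25), (3, 30)]
Unfold 5 (reflect across h@4): 64 holes -> [(0, 1), (0, 6), (0, 9), (0, 14), (0, 17), (0, 22), (0, 25), (0, 30), (1, 3), (1, 4), (1, 11), (1, 12), (1, 19), (1, 20), (1, 27), (1, 28), (2, 3), (2, 4), (2, 11), (2, 12), (2, 19), (2, 20), (2, 27), (2, 28), (3, 1), (3, 6), (3, 9), (3, 14), (3, 17), (3, 22), (3, 25), (3, 30), (4, 1), (4, 6), (4, 9), (4, 14), (4, 17), (4, 22), (4, 25), (4, 30), (5, 3), (5, 4), (5, 11), (5, 12), (5, 19), (5, 20), (5, 27), (5, 28), (6, 3), (6, 4), (6, 11), (6, 12), (6, 19), (6, 20), (6, 27), (6, 28), (7, 1), (7, 6), (7, 9), (7, 14), (7, 17), (7, 22), (7, 25), (7, 30)]
Holes: [(0, 1), (0, 6), (0, 9), (0, 14), (0, 17), (0, 22), (0, 25), (0, 30), (1, 3), (1, 4), (1, 11), (1, 12), (1, 19), (1, 20), (1, 27), (1, 28), (2, 3), (2, 4), (2, 11), (2, 12), (2, 19), (2, 20), (2, 27), (2, 28), (3, 1), (3, 6), (3, 9), (3, 14), (3, 17), (3, 22), (3, 25), (3, 30), (4, 1), (4, 6), (4, 9), (4, 14), (4, 17), (4, 22), (4, 25), (4, 30), (5, 3), (5, 4), (5, 11), (5, 12), (5, 19), (5, 20), (5, 27), (5, 28), (6, 3), (6, 4), (6, 11), (6, 12), (6, 19), (6, 20), (6, 27), (6, 28), (7, 1), (7, 6), (7, 9), (7, 14), (7, 17), (7, 22), (7, 25), (7, 30)]

Answer: yes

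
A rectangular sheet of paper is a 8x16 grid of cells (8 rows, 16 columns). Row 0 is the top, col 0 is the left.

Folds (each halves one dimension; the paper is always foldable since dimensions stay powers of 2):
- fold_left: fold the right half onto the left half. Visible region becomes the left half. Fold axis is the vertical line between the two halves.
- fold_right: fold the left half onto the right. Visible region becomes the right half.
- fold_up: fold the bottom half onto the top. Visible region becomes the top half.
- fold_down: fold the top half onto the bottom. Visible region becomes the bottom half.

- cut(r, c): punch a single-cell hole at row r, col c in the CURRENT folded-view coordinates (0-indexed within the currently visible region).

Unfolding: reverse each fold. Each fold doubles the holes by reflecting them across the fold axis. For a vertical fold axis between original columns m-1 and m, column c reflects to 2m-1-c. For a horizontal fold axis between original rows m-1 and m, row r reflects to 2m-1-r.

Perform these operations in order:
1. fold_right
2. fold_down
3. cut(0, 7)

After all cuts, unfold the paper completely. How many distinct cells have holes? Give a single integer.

Op 1 fold_right: fold axis v@8; visible region now rows[0,8) x cols[8,16) = 8x8
Op 2 fold_down: fold axis h@4; visible region now rows[4,8) x cols[8,16) = 4x8
Op 3 cut(0, 7): punch at orig (4,15); cuts so far [(4, 15)]; region rows[4,8) x cols[8,16) = 4x8
Unfold 1 (reflect across h@4): 2 holes -> [(3, 15), (4, 15)]
Unfold 2 (reflect across v@8): 4 holes -> [(3, 0), (3, 15), (4, 0), (4, 15)]

Answer: 4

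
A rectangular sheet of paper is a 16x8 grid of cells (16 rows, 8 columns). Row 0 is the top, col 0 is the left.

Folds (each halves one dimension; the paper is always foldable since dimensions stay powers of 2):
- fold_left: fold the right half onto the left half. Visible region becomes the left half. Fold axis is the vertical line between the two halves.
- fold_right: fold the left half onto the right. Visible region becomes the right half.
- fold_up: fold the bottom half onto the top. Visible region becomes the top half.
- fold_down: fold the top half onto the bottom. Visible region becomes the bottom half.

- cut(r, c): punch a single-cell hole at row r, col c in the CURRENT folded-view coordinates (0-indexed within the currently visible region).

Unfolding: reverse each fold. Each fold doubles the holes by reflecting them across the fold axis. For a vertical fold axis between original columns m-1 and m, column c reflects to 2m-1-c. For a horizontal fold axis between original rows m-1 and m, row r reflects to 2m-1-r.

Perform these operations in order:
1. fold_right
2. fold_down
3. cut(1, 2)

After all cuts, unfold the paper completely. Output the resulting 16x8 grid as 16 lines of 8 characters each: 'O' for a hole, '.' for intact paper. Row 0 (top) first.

Op 1 fold_right: fold axis v@4; visible region now rows[0,16) x cols[4,8) = 16x4
Op 2 fold_down: fold axis h@8; visible region now rows[8,16) x cols[4,8) = 8x4
Op 3 cut(1, 2): punch at orig (9,6); cuts so far [(9, 6)]; region rows[8,16) x cols[4,8) = 8x4
Unfold 1 (reflect across h@8): 2 holes -> [(6, 6), (9, 6)]
Unfold 2 (reflect across v@4): 4 holes -> [(6, 1), (6, 6), (9, 1), (9, 6)]

Answer: ........
........
........
........
........
........
.O....O.
........
........
.O....O.
........
........
........
........
........
........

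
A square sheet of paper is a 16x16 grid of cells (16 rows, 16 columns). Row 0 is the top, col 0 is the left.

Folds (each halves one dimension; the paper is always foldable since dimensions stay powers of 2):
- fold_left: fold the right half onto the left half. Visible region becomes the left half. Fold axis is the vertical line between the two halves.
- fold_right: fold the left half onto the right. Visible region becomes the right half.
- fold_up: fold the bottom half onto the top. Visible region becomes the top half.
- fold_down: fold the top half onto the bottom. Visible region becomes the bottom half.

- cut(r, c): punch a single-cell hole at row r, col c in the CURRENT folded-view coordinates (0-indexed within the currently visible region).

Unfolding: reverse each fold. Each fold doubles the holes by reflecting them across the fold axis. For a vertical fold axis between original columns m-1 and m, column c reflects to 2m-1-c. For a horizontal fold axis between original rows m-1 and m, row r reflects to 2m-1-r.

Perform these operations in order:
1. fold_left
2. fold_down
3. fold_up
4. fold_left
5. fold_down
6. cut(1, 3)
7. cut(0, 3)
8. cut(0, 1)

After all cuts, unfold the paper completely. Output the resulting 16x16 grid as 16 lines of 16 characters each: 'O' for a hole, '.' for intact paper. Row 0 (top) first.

Answer: ...OO......OO...
.O.OO.O..O.OO.O.
.O.OO.O..O.OO.O.
...OO......OO...
...OO......OO...
.O.OO.O..O.OO.O.
.O.OO.O..O.OO.O.
...OO......OO...
...OO......OO...
.O.OO.O..O.OO.O.
.O.OO.O..O.OO.O.
...OO......OO...
...OO......OO...
.O.OO.O..O.OO.O.
.O.OO.O..O.OO.O.
...OO......OO...

Derivation:
Op 1 fold_left: fold axis v@8; visible region now rows[0,16) x cols[0,8) = 16x8
Op 2 fold_down: fold axis h@8; visible region now rows[8,16) x cols[0,8) = 8x8
Op 3 fold_up: fold axis h@12; visible region now rows[8,12) x cols[0,8) = 4x8
Op 4 fold_left: fold axis v@4; visible region now rows[8,12) x cols[0,4) = 4x4
Op 5 fold_down: fold axis h@10; visible region now rows[10,12) x cols[0,4) = 2x4
Op 6 cut(1, 3): punch at orig (11,3); cuts so far [(11, 3)]; region rows[10,12) x cols[0,4) = 2x4
Op 7 cut(0, 3): punch at orig (10,3); cuts so far [(10, 3), (11, 3)]; region rows[10,12) x cols[0,4) = 2x4
Op 8 cut(0, 1): punch at orig (10,1); cuts so far [(10, 1), (10, 3), (11, 3)]; region rows[10,12) x cols[0,4) = 2x4
Unfold 1 (reflect across h@10): 6 holes -> [(8, 3), (9, 1), (9, 3), (10, 1), (10, 3), (11, 3)]
Unfold 2 (reflect across v@4): 12 holes -> [(8, 3), (8, 4), (9, 1), (9, 3), (9, 4), (9, 6), (10, 1), (10, 3), (10, 4), (10, 6), (11, 3), (11, 4)]
Unfold 3 (reflect across h@12): 24 holes -> [(8, 3), (8, 4), (9, 1), (9, 3), (9, 4), (9, 6), (10, 1), (10, 3), (10, 4), (10, 6), (11, 3), (11, 4), (12, 3), (12, 4), (13, 1), (13, 3), (13, 4), (13, 6), (14, 1), (14, 3), (14, 4), (14, 6), (15, 3), (15, 4)]
Unfold 4 (reflect across h@8): 48 holes -> [(0, 3), (0, 4), (1, 1), (1, 3), (1, 4), (1, 6), (2, 1), (2, 3), (2, 4), (2, 6), (3, 3), (3, 4), (4, 3), (4, 4), (5, 1), (5, 3), (5, 4), (5, 6), (6, 1), (6, 3), (6, 4), (6, 6), (7, 3), (7, 4), (8, 3), (8, 4), (9, 1), (9, 3), (9, 4), (9, 6), (10, 1), (10, 3), (10, 4), (10, 6), (11, 3), (11, 4), (12, 3), (12, 4), (13, 1), (13, 3), (13, 4), (13, 6), (14, 1), (14, 3), (14, 4), (14, 6), (15, 3), (15, 4)]
Unfold 5 (reflect across v@8): 96 holes -> [(0, 3), (0, 4), (0, 11), (0, 12), (1, 1), (1, 3), (1, 4), (1, 6), (1, 9), (1, 11), (1, 12), (1, 14), (2, 1), (2, 3), (2, 4), (2, 6), (2, 9), (2, 11), (2, 12), (2, 14), (3, 3), (3, 4), (3, 11), (3, 12), (4, 3), (4, 4), (4, 11), (4, 12), (5, 1), (5, 3), (5, 4), (5, 6), (5, 9), (5, 11), (5, 12), (5, 14), (6, 1), (6, 3), (6, 4), (6, 6), (6, 9), (6, 11), (6, 12), (6, 14), (7, 3), (7, 4), (7, 11), (7, 12), (8, 3), (8, 4), (8, 11), (8, 12), (9, 1), (9, 3), (9, 4), (9, 6), (9, 9), (9, 11), (9, 12), (9, 14), (10, 1), (10, 3), (10, 4), (10, 6), (10, 9), (10, 11), (10, 12), (10, 14), (11, 3), (11, 4), (11, 11), (11, 12), (12, 3), (12, 4), (12, 11), (12, 12), (13, 1), (13, 3), (13, 4), (13, 6), (13, 9), (13, 11), (13, 12), (13, 14), (14, 1), (14, 3), (14, 4), (14, 6), (14, 9), (14, 11), (14, 12), (14, 14), (15, 3), (15, 4), (15, 11), (15, 12)]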